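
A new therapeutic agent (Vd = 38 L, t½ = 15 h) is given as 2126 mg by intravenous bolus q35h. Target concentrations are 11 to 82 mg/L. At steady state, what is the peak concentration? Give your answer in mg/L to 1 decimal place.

69.8 mg/L

k = ln2/t½ = ln2/15 ≈ 0.046210 h⁻¹; fraction remaining f = e^(−kτ) = e^(−0.046210×35) ≈ 0.1984.
At steady state, accumulation factor R = 1/(1 − e^(−kτ)) ≈ 1.2475.
Each bolus raises the concentration by D/Vd = 2126/38 ≈ 55.947 mg/L.
Cmax,ss = C₀/(1 − f) ≈ 55.947/0.8016 ≈ 69.794 mg/L.
Peak 69.8 mg/L vs MTC 82 mg/L: below toxic threshold.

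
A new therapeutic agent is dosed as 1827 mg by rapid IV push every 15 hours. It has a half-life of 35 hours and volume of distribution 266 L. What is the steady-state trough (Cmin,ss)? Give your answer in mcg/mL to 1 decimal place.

τ/t½ = 15/35 ≈ 0.42857, so fraction remaining f = (1/2)^(15/35) ≈ 0.7430.
Accumulation ratio R = 1/(1 − f) ≈ 1/0.2570 ≈ 3.8911.
Single-dose peak C₀ = D/Vd = 1827/266 ≈ 6.868 mcg/mL.
Cmax,ss = C₀/(1 − f) ≈ 6.868/0.2570 ≈ 26.724 mcg/mL.
One interval later, Cmin,ss = Cmax,ss·e^(−kτ) ≈ 26.724 × 0.7430 ≈ 19.856 mcg/mL.

19.9 mcg/mL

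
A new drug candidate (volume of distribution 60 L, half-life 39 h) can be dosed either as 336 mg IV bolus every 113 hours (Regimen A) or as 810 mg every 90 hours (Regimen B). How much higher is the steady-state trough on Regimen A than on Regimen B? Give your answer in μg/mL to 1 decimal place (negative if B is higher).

Regimen A: f = (1/2)^(113/39) ≈ 0.1342; Cmin,ss = (336/60)·f/(1−f) ≈ 0.868 μg/mL.
Regimen B: f = (1/2)^(90/39) ≈ 0.2020; Cmin,ss = (810/60)·f/(1−f) ≈ 3.417 μg/mL.
Difference ≈ 0.868 − 3.417 ≈ -2.549 μg/mL.

-2.5 μg/mL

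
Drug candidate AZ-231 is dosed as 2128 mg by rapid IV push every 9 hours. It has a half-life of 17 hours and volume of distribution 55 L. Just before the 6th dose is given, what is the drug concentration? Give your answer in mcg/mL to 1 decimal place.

73.3 mcg/mL

f = (1/2)^(τ/t½) = (1/2)^(9/17) ≈ 0.6928.
C₀ = D/Vd = 2128/55 ≈ 38.691 mcg/mL.
Before the 6th dose, 5 doses have been given. Superposition: Cmin = C₀·(f + f² + … + f^5).
≈ 38.691 × (0.6928 + 0.4800 + 0.3325 + 0.2304 + 0.1596) ≈ 38.691 × 1.8953 ≈ 73.331 mcg/mL.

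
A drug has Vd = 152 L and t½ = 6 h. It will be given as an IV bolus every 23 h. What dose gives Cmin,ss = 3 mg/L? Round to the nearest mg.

6044 mg

τ/t½ = 23/6 ≈ 3.8333, so f = (1/2)^(23/6) ≈ 0.070154.
Cmin,ss = (D/Vd)·f/(1−f), so D = Cmin,ss·Vd·(1−f)/f.
D = 3 × 152 × (1−f)/f ≈ 3 × 152 × 13.25435 ≈ 6043.98 mg.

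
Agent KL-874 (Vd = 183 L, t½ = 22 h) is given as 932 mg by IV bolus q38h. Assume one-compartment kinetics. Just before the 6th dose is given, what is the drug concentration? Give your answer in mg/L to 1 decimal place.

2.2 mg/L

f = (1/2)^(τ/t½) = (1/2)^(38/22) ≈ 0.3020.
C₀ = D/Vd = 932/183 ≈ 5.093 mg/L.
Before the 6th dose, 5 doses have been given. Superposition: Cmin = C₀·(f + f² + … + f^5).
≈ 5.093 × (0.3020 + 0.0912 + 0.0275 + 0.0083 + 0.0025) ≈ 5.093 × 0.4315 ≈ 2.198 mg/L.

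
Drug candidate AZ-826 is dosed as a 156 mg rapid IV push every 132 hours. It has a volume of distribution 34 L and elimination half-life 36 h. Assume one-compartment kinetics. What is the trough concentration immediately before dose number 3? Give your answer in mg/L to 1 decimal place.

0.4 mg/L

f = (1/2)^(τ/t½) = (1/2)^(132/36) ≈ 0.0787.
C₀ = D/Vd = 156/34 ≈ 4.588 mg/L.
Before the 3rd dose, 2 doses have been given. Superposition: Cmin = C₀·(f + f²).
≈ 4.588 × (0.0787 + 0.0062) ≈ 4.588 × 0.0849 ≈ 0.390 mg/L.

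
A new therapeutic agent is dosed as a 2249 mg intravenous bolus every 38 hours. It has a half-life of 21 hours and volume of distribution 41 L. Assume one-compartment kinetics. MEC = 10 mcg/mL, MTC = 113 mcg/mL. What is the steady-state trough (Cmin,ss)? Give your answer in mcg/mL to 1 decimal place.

k = ln2/t½ = ln2/21 ≈ 0.033007 h⁻¹; fraction remaining f = e^(−kτ) = e^(−0.033007×38) ≈ 0.2853.
At steady state, accumulation factor R = 1/(1 − e^(−kτ)) ≈ 1.3992.
Single-dose peak C₀ = D/Vd = 2249/41 ≈ 54.854 mcg/mL.
Cmax,ss = C₀/(1 − f) ≈ 54.854/0.7147 ≈ 76.751 mcg/mL.
Steady-state trough Cmin,ss = Cmax,ss·f ≈ 76.751 × 0.2853 ≈ 21.897 mcg/mL.
Trough 21.9 mcg/mL vs MEC 10 mcg/mL: adequate.

21.9 mcg/mL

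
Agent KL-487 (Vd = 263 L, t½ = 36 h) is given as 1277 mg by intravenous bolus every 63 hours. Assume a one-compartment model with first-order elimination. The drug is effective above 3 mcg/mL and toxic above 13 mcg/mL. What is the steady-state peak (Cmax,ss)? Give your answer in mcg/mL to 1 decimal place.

k = ln2/t½ = ln2/36 ≈ 0.019254 h⁻¹; fraction remaining f = e^(−kτ) = e^(−0.019254×63) ≈ 0.2973.
Accumulation ratio R = 1/(1 − f) ≈ 1/0.7027 ≈ 1.4231.
Single-dose peak C₀ = D/Vd = 1277/263 ≈ 4.856 mcg/mL.
Steady-state peak Cmax,ss = C₀·R ≈ 4.856 × 1.4231 ≈ 6.911 mcg/mL.
Peak 6.9 mcg/mL vs MTC 13 mcg/mL: below toxic threshold.

6.9 mcg/mL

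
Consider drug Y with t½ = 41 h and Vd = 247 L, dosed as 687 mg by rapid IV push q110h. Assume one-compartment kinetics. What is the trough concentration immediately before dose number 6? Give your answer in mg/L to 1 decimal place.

f = (1/2)^(τ/t½) = (1/2)^(110/41) ≈ 0.1557.
C₀ = D/Vd = 687/247 ≈ 2.781 mg/L.
Before the 6th dose, 5 doses have been given. Superposition: Cmin = C₀·(f + f² + … + f^5).
≈ 2.781 × (0.1557 + 0.0242 + 0.0038 + 0.0006 + 0.0001) ≈ 2.781 × 0.1844 ≈ 0.513 mg/L.

0.5 mg/L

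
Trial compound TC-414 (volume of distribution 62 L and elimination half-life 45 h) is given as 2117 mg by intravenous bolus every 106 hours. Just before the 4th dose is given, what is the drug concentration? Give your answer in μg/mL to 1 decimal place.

8.2 μg/mL

f = (1/2)^(τ/t½) = (1/2)^(106/45) ≈ 0.1954.
C₀ = D/Vd = 2117/62 ≈ 34.145 μg/mL.
Before the 4th dose, 3 doses have been given. Superposition: Cmin = C₀·(f + f² + … + f^3).
≈ 34.145 × (0.1954 + 0.0382 + 0.0075) ≈ 34.145 × 0.2411 ≈ 8.232 μg/mL.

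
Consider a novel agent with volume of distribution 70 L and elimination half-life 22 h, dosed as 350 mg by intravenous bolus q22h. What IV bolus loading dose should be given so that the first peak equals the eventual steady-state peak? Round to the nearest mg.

700 mg

f = (1/2)^(22/22) ≈ 0.500000; accumulation ratio R = 1/(1−f) ≈ 2.00000.
Loading dose to hit Cmax,ss on first dose: D_load = D_maint·R ≈ 350 × 2.00000 ≈ 700.00 mg.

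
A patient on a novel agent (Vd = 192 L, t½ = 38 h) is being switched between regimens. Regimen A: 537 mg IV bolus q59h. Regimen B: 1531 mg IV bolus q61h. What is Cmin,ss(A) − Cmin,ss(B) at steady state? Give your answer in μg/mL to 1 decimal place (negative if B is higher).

Regimen A: f = (1/2)^(59/38) ≈ 0.3409; Cmin,ss = (537/192)·f/(1−f) ≈ 1.447 μg/mL.
Regimen B: f = (1/2)^(61/38) ≈ 0.3287; Cmin,ss = (1531/192)·f/(1−f) ≈ 3.904 μg/mL.
Difference ≈ 1.447 − 3.904 ≈ -2.457 μg/mL.

-2.5 μg/mL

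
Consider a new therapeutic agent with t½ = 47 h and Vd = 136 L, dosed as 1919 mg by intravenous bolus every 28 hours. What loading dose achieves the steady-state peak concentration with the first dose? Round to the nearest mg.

f = (1/2)^(28/47) ≈ 0.661703; accumulation ratio R = 1/(1−f) ≈ 2.95598.
Loading dose to hit Cmax,ss on first dose: D_load = D_maint·R ≈ 1919 × 2.95598 ≈ 5672.53 mg.

5673 mg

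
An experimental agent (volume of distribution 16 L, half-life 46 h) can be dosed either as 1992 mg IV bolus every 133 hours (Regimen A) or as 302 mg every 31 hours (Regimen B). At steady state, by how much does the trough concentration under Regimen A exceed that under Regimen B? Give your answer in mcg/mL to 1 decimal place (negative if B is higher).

-12.3 mcg/mL

Regimen A: f = (1/2)^(133/46) ≈ 0.1348; Cmin,ss = (1992/16)·f/(1−f) ≈ 19.397 mcg/mL.
Regimen B: f = (1/2)^(31/46) ≈ 0.6268; Cmin,ss = (302/16)·f/(1−f) ≈ 31.701 mcg/mL.
Difference ≈ 19.397 − 31.701 ≈ -12.304 mcg/mL.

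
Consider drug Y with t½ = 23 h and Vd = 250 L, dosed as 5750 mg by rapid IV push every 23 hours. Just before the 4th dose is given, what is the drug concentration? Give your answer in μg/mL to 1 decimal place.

f = (1/2)^(τ/t½) = (1/2)^(23/23) ≈ 0.5000.
C₀ = D/Vd = 5750/250 ≈ 23.000 μg/mL.
Before the 4th dose, 3 doses have been given. Superposition: Cmin = C₀·(f + f² + … + f^3).
≈ 23.000 × (0.5000 + 0.2500 + 0.1250) ≈ 23.000 × 0.8750 ≈ 20.125 μg/mL.

20.1 μg/mL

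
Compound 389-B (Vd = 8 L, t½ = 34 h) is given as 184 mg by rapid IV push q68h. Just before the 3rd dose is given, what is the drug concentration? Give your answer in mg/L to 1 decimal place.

f = (1/2)^(τ/t½) = (1/2)^(68/34) ≈ 0.2500.
C₀ = D/Vd = 184/8 ≈ 23.000 mg/L.
Before the 3rd dose, 2 doses have been given. Superposition: Cmin = C₀·(f + f²).
≈ 23.000 × (0.2500 + 0.0625) ≈ 23.000 × 0.3125 ≈ 7.188 mg/L.

7.2 mg/L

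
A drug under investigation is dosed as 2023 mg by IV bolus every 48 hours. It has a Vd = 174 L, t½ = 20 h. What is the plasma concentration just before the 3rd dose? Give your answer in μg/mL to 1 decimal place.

f = (1/2)^(τ/t½) = (1/2)^(48/20) ≈ 0.1895.
C₀ = D/Vd = 2023/174 ≈ 11.626 μg/mL.
Before the 3rd dose, 2 doses have been given. Superposition: Cmin = C₀·(f + f²).
≈ 11.626 × (0.1895 + 0.0359) ≈ 11.626 × 0.2254 ≈ 2.621 μg/mL.

2.6 μg/mL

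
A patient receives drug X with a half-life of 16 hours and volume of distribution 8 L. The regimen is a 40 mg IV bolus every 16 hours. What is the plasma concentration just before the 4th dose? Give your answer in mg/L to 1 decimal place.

4.4 mg/L

f = (1/2)^(τ/t½) = (1/2)^(16/16) ≈ 0.5000.
C₀ = D/Vd = 40/8 ≈ 5.000 mg/L.
Before the 4th dose, 3 doses have been given. Superposition: Cmin = C₀·(f + f² + … + f^3).
≈ 5.000 × (0.5000 + 0.2500 + 0.1250) ≈ 5.000 × 0.8750 ≈ 4.375 mg/L.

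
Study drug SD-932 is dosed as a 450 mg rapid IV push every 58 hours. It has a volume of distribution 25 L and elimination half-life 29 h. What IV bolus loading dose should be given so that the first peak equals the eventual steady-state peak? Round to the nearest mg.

f = (1/2)^(58/29) ≈ 0.250000; accumulation ratio R = 1/(1−f) ≈ 1.33333.
Loading dose to hit Cmax,ss on first dose: D_load = D_maint·R ≈ 450 × 1.33333 ≈ 600.00 mg.

600 mg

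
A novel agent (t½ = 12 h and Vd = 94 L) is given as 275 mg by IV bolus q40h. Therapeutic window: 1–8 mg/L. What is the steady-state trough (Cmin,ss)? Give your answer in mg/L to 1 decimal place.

k = ln2/t½ = ln2/12 ≈ 0.057762 h⁻¹; fraction remaining f = e^(−kτ) = e^(−0.057762×40) ≈ 0.0992.
At steady state, accumulation factor R = 1/(1 − e^(−kτ)) ≈ 1.1101.
Each bolus raises the concentration by D/Vd = 275/94 ≈ 2.926 mg/L.
Steady-state peak Cmax,ss = C₀·R ≈ 2.926 × 1.1101 ≈ 3.248 mg/L.
Steady-state trough Cmin,ss = Cmax,ss·f ≈ 3.248 × 0.0992 ≈ 0.322 mg/L.
Trough 0.3 mg/L vs MEC 1 mg/L: subtherapeutic.

0.3 mg/L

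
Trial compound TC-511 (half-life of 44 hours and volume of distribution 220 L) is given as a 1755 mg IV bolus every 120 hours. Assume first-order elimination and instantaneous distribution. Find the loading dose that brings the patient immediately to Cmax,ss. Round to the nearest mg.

2067 mg

f = (1/2)^(120/44) ≈ 0.151011; accumulation ratio R = 1/(1−f) ≈ 1.17787.
Loading dose to hit Cmax,ss on first dose: D_load = D_maint·R ≈ 1755 × 1.17787 ≈ 2067.16 mg.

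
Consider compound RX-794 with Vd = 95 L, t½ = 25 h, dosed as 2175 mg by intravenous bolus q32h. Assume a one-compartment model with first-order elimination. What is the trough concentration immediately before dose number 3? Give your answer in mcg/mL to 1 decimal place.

f = (1/2)^(τ/t½) = (1/2)^(32/25) ≈ 0.4118.
C₀ = D/Vd = 2175/95 ≈ 22.895 mcg/mL.
Before the 3rd dose, 2 doses have been given. Superposition: Cmin = C₀·(f + f²).
≈ 22.895 × (0.4118 + 0.1696) ≈ 22.895 × 0.5814 ≈ 13.311 mcg/mL.

13.3 mcg/mL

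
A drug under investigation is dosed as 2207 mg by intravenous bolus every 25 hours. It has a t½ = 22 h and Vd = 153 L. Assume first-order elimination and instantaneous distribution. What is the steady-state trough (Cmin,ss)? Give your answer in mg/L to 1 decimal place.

12.0 mg/L

τ/t½ = 25/22 ≈ 1.1364, so fraction remaining f = (1/2)^(25/22) ≈ 0.4549.
Each bolus raises the concentration by D/Vd = 2207/153 ≈ 14.425 mg/L.
Steady-state trough Cmin,ss = C₀·f/(1−f) ≈ 14.425 × 0.4549/0.5451 ≈ 12.038 mg/L.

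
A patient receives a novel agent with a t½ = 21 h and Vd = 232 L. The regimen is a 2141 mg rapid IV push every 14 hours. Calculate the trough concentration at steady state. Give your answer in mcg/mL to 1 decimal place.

15.7 mcg/mL

τ/t½ = 14/21 ≈ 0.66667, so fraction remaining f = (1/2)^(14/21) ≈ 0.6300.
Each bolus raises the concentration by D/Vd = 2141/232 ≈ 9.228 mcg/mL.
Steady-state trough Cmin,ss = C₀·f/(1−f) ≈ 9.228 × 0.6300/0.3700 ≈ 15.713 mcg/mL.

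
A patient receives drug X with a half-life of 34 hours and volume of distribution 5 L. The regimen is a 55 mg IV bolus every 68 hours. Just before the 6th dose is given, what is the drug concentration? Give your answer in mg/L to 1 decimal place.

f = (1/2)^(τ/t½) = (1/2)^(68/34) ≈ 0.2500.
C₀ = D/Vd = 55/5 ≈ 11.000 mg/L.
Before the 6th dose, 5 doses have been given. Superposition: Cmin = C₀·(f + f² + … + f^5).
≈ 11.000 × (0.2500 + 0.0625 + 0.0156 + 0.0039 + 0.0010) ≈ 11.000 × 0.3330 ≈ 3.663 mg/L.

3.7 mg/L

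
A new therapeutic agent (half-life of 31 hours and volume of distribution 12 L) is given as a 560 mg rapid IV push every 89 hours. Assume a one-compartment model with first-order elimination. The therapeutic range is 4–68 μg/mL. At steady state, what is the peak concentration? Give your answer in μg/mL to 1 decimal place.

Over one 89-h interval, 89/31 ≈ 2.871 half-lives elapse, leaving f ≈ 0.1367 of each dose.
Accumulation ratio R = 1/(1 − f) ≈ 1/0.8633 ≈ 1.1583.
Single-dose peak C₀ = D/Vd = 560/12 ≈ 46.667 μg/mL.
Cmax,ss = C₀/(1 − f) ≈ 46.667/0.8633 ≈ 54.057 μg/mL.
Peak 54.1 μg/mL vs MTC 68 μg/mL: below toxic threshold.

54.1 μg/mL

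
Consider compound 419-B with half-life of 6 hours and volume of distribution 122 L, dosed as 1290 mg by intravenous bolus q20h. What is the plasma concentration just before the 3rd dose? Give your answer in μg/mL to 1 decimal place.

f = (1/2)^(τ/t½) = (1/2)^(20/6) ≈ 0.0992.
C₀ = D/Vd = 1290/122 ≈ 10.574 μg/mL.
Before the 3rd dose, 2 doses have been given. Superposition: Cmin = C₀·(f + f²).
≈ 10.574 × (0.0992 + 0.0098) ≈ 10.574 × 0.1090 ≈ 1.153 μg/mL.

1.2 μg/mL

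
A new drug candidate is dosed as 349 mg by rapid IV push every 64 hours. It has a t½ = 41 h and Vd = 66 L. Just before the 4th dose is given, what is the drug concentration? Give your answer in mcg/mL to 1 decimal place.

f = (1/2)^(τ/t½) = (1/2)^(64/41) ≈ 0.3389.
C₀ = D/Vd = 349/66 ≈ 5.288 mcg/mL.
Before the 4th dose, 3 doses have been given. Superposition: Cmin = C₀·(f + f² + … + f^3).
≈ 5.288 × (0.3389 + 0.1149 + 0.0389) ≈ 5.288 × 0.4927 ≈ 2.605 mcg/mL.

2.6 mcg/mL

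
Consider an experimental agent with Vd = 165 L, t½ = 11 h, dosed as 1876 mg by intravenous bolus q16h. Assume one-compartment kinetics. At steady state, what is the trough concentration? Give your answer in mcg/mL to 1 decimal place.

6.5 mcg/mL

k = ln2/t½ = ln2/11 ≈ 0.063013 h⁻¹; fraction remaining f = e^(−kτ) = e^(−0.063013×16) ≈ 0.3649.
At steady state, accumulation factor R = 1/(1 − e^(−kτ)) ≈ 1.5746.
Single-dose peak C₀ = D/Vd = 1876/165 ≈ 11.370 mcg/mL.
Cmax,ss = C₀/(1 − f) ≈ 11.370/0.6351 ≈ 17.903 mcg/mL.
One interval later, Cmin,ss = Cmax,ss·e^(−kτ) ≈ 17.903 × 0.3649 ≈ 6.533 mcg/mL.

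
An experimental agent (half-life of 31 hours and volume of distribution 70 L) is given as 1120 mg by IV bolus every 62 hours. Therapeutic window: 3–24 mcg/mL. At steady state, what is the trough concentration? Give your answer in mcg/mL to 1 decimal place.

5.3 mcg/mL

τ = 62 h = 2 half-lives, so f = (1/2)^2 = 0.25.
At steady state, R = 1/(1 − 0.25) = 4/3.
Single-dose peak C₀ = D/Vd = 1120/70 = 16 mcg/mL.
Steady-state peak Cmax,ss = C₀·R = 16 × 4/3 ≈ 21.333 mcg/mL.
Steady-state trough Cmin,ss = Cmax,ss·f ≈ 21.333 × 0.25 ≈ 5.333 mcg/mL.
Trough 5.3 mcg/mL vs MEC 3 mcg/mL: adequate.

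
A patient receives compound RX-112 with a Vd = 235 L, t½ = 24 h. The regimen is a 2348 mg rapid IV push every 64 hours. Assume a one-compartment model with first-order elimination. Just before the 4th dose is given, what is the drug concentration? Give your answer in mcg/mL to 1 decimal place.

f = (1/2)^(τ/t½) = (1/2)^(64/24) ≈ 0.1575.
C₀ = D/Vd = 2348/235 ≈ 9.991 mcg/mL.
Before the 4th dose, 3 doses have been given. Superposition: Cmin = C₀·(f + f² + … + f^3).
≈ 9.991 × (0.1575 + 0.0248 + 0.0039) ≈ 9.991 × 0.1862 ≈ 1.860 mcg/mL.

1.9 mcg/mL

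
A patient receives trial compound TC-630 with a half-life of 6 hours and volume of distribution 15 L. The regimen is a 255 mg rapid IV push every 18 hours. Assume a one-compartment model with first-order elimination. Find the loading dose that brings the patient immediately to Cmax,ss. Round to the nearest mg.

291 mg

f = (1/2)^(18/6) ≈ 0.125000; accumulation ratio R = 1/(1−f) ≈ 1.14286.
Loading dose to hit Cmax,ss on first dose: D_load = D_maint·R ≈ 255 × 1.14286 ≈ 291.43 mg.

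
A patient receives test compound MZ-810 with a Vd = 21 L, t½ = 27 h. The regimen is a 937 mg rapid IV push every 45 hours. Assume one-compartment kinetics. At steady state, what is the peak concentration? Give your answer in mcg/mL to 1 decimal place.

65.1 mcg/mL

Over one 45-h interval, 45/27 ≈ 1.6667 half-lives elapse, leaving f ≈ 0.3150 of each dose.
At steady state, accumulation factor R = 1/(1 − e^(−kτ)) ≈ 1.4599.
Each bolus raises the concentration by D/Vd = 937/21 ≈ 44.619 mcg/mL.
Steady-state peak Cmax,ss = C₀·R ≈ 44.619 × 1.4599 ≈ 65.139 mcg/mL.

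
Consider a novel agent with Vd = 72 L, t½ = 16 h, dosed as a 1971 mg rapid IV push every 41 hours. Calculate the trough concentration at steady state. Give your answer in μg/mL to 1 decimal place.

τ/t½ = 41/16 ≈ 2.5625, so fraction remaining f = (1/2)^(41/16) ≈ 0.1693.
Each bolus raises the concentration by D/Vd = 1971/72 ≈ 27.375 μg/mL.
Steady-state trough Cmin,ss = C₀·f/(1−f) ≈ 27.375 × 0.1693/0.8307 ≈ 5.579 μg/mL.

5.6 μg/mL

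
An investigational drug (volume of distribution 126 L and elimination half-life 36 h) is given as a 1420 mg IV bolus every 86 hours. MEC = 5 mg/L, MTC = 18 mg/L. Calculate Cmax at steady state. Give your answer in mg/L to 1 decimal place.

Over one 86-h interval, 86/36 ≈ 2.3889 half-lives elapse, leaving f ≈ 0.1909 of each dose.
Accumulation ratio R = 1/(1 − f) ≈ 1/0.8091 ≈ 1.2359.
Each bolus raises the concentration by D/Vd = 1420/126 ≈ 11.270 mg/L.
Cmax,ss = C₀/(1 − f) ≈ 11.270/0.8091 ≈ 13.929 mg/L.
Peak 13.9 mg/L vs MTC 18 mg/L: below toxic threshold.

13.9 mg/L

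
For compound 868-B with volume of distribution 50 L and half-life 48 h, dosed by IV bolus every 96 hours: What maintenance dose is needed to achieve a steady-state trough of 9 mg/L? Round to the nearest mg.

1350 mg

τ/t½ = 96/48 ≈ 2, so f = (1/2)^(96/48) ≈ 0.250000.
Cmin,ss = (D/Vd)·f/(1−f), so D = Cmin,ss·Vd·(1−f)/f.
D = 9 × 50 × (1−f)/f ≈ 9 × 50 × 3.00000 ≈ 1350.00 mg.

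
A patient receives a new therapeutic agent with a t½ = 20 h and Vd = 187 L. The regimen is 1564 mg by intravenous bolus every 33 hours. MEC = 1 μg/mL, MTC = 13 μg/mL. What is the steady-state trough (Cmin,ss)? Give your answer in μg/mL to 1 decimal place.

k = ln2/t½ = ln2/20 ≈ 0.034657 h⁻¹; fraction remaining f = e^(−kτ) = e^(−0.034657×33) ≈ 0.3186.
At steady state, accumulation factor R = 1/(1 − e^(−kτ)) ≈ 1.4676.
Each bolus raises the concentration by D/Vd = 1564/187 ≈ 8.364 μg/mL.
Steady-state peak Cmax,ss = C₀·R ≈ 8.364 × 1.4676 ≈ 12.275 μg/mL.
One interval later, Cmin,ss = Cmax,ss·e^(−kτ) ≈ 12.275 × 0.3186 ≈ 3.911 μg/mL.
Trough 3.9 μg/mL vs MEC 1 μg/mL: adequate.

3.9 μg/mL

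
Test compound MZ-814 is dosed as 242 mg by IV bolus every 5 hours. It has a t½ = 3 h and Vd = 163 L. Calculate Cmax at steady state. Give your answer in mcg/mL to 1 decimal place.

Over one 5-h interval, 5/3 ≈ 1.6667 half-lives elapse, leaving f ≈ 0.3150 of each dose.
At steady state, accumulation factor R = 1/(1 − e^(−kτ)) ≈ 1.4599.
Single-dose peak C₀ = D/Vd = 242/163 ≈ 1.485 mcg/mL.
Cmax,ss = C₀/(1 − f) ≈ 1.485/0.6850 ≈ 2.168 mcg/mL.

2.2 mcg/mL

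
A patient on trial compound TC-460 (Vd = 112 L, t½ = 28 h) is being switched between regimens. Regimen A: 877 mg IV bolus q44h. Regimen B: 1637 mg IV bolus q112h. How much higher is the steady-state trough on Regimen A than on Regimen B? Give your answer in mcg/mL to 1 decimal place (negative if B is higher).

3.0 mcg/mL

Regimen A: f = (1/2)^(44/28) ≈ 0.3365; Cmin,ss = (877/112)·f/(1−f) ≈ 3.971 mcg/mL.
Regimen B: f = (1/2)^(112/28) ≈ 0.0625; Cmin,ss = (1637/112)·f/(1−f) ≈ 0.974 mcg/mL.
Difference ≈ 3.971 − 0.974 ≈ 2.997 mcg/mL.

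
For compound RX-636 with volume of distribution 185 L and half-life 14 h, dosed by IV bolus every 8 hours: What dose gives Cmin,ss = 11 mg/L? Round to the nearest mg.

989 mg

τ/t½ = 8/14 ≈ 0.57143, so f = (1/2)^(8/14) ≈ 0.672950.
Cmin,ss = (D/Vd)·f/(1−f), so D = Cmin,ss·Vd·(1−f)/f.
D = 11 × 185 × (1−f)/f ≈ 11 × 185 × 0.48599 ≈ 988.99 mg.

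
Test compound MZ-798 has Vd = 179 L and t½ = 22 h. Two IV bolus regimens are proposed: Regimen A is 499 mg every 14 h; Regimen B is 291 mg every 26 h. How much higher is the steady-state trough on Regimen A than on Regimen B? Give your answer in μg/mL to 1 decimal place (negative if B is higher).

Regimen A: f = (1/2)^(14/22) ≈ 0.6433; Cmin,ss = (499/179)·f/(1−f) ≈ 5.028 μg/mL.
Regimen B: f = (1/2)^(26/22) ≈ 0.4408; Cmin,ss = (291/179)·f/(1−f) ≈ 1.281 μg/mL.
Difference ≈ 5.028 − 1.281 ≈ 3.747 μg/mL.

3.7 μg/mL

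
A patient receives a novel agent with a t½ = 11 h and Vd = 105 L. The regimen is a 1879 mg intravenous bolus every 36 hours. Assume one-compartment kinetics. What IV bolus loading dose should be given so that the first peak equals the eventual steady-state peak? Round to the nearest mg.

2096 mg

f = (1/2)^(36/11) ≈ 0.103469; accumulation ratio R = 1/(1−f) ≈ 1.11541.
Loading dose to hit Cmax,ss on first dose: D_load = D_maint·R ≈ 1879 × 1.11541 ≈ 2095.86 mg.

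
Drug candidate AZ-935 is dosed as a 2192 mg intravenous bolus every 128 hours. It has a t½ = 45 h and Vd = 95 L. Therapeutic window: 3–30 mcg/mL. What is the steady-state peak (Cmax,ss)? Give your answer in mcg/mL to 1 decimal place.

26.8 mcg/mL

τ/t½ = 128/45 ≈ 2.8444, so fraction remaining f = (1/2)^(128/45) ≈ 0.1392.
Accumulation ratio R = 1/(1 − f) ≈ 1/0.8608 ≈ 1.1617.
Each bolus raises the concentration by D/Vd = 2192/95 ≈ 23.074 mcg/mL.
Steady-state peak Cmax,ss = C₀·R ≈ 23.074 × 1.1617 ≈ 26.805 mcg/mL.
Peak 26.8 mcg/mL vs MTC 30 mcg/mL: below toxic threshold.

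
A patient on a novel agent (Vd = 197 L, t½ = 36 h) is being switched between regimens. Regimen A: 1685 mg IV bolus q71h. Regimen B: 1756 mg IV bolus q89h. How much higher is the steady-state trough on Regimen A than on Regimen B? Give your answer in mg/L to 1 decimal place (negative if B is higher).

Regimen A: f = (1/2)^(71/36) ≈ 0.2549; Cmin,ss = (1685/197)·f/(1−f) ≈ 2.926 mg/L.
Regimen B: f = (1/2)^(89/36) ≈ 0.1802; Cmin,ss = (1756/197)·f/(1−f) ≈ 1.959 mg/L.
Difference ≈ 2.926 − 1.959 ≈ 0.967 mg/L.

1.0 mg/L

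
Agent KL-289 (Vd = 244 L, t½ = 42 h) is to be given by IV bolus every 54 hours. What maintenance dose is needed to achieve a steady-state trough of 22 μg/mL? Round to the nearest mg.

7719 mg

τ/t½ = 54/42 ≈ 1.2857, so f = (1/2)^(54/42) ≈ 0.410168.
Cmin,ss = (D/Vd)·f/(1−f), so D = Cmin,ss·Vd·(1−f)/f.
D = 22 × 244 × (1−f)/f ≈ 22 × 244 × 1.43803 ≈ 7719.35 mg.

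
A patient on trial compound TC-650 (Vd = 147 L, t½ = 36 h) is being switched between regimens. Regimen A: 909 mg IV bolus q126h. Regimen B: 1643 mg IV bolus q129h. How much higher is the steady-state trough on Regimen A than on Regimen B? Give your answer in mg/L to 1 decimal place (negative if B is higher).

-0.4 mg/L

Regimen A: f = (1/2)^(126/36) ≈ 0.0884; Cmin,ss = (909/147)·f/(1−f) ≈ 0.600 mg/L.
Regimen B: f = (1/2)^(129/36) ≈ 0.0834; Cmin,ss = (1643/147)·f/(1−f) ≈ 1.017 mg/L.
Difference ≈ 0.600 − 1.017 ≈ -0.417 mg/L.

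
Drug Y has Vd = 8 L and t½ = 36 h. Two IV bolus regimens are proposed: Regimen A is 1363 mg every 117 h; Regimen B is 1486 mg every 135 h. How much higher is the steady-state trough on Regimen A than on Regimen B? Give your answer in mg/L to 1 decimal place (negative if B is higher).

5.1 mg/L

Regimen A: f = (1/2)^(117/36) ≈ 0.1051; Cmin,ss = (1363/8)·f/(1−f) ≈ 20.009 mg/L.
Regimen B: f = (1/2)^(135/36) ≈ 0.0743; Cmin,ss = (1486/8)·f/(1−f) ≈ 14.909 mg/L.
Difference ≈ 20.009 − 14.909 ≈ 5.100 mg/L.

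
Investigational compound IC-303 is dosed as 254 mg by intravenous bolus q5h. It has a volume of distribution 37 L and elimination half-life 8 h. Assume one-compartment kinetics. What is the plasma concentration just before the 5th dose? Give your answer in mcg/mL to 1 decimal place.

10.4 mcg/mL

f = (1/2)^(τ/t½) = (1/2)^(5/8) ≈ 0.6484.
C₀ = D/Vd = 254/37 ≈ 6.865 mcg/mL.
Before the 5th dose, 4 doses have been given. Superposition: Cmin = C₀·(f + f² + … + f^4).
≈ 6.865 × (0.6484 + 0.4204 + 0.2726 + 0.1768) ≈ 6.865 × 1.5182 ≈ 10.422 mcg/mL.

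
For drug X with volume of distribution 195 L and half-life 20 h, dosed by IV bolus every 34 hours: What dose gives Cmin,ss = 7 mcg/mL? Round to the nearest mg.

3070 mg

τ/t½ = 34/20 ≈ 1.7, so f = (1/2)^(34/20) ≈ 0.307786.
Cmin,ss = (D/Vd)·f/(1−f), so D = Cmin,ss·Vd·(1−f)/f.
D = 7 × 195 × (1−f)/f ≈ 7 × 195 × 2.24901 ≈ 3069.90 mg.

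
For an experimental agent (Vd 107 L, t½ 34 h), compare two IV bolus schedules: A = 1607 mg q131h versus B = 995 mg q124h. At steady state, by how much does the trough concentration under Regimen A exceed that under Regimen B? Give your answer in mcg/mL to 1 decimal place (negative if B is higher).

Regimen A: f = (1/2)^(131/34) ≈ 0.0692; Cmin,ss = (1607/107)·f/(1−f) ≈ 1.117 mcg/mL.
Regimen B: f = (1/2)^(124/34) ≈ 0.0798; Cmin,ss = (995/107)·f/(1−f) ≈ 0.806 mcg/mL.
Difference ≈ 1.117 − 0.806 ≈ 0.311 mcg/mL.

0.3 mcg/mL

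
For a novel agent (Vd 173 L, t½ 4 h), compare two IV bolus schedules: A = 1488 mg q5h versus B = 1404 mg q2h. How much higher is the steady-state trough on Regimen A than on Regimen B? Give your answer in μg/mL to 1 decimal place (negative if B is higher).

-13.4 μg/mL

Regimen A: f = (1/2)^(5/4) ≈ 0.4204; Cmin,ss = (1488/173)·f/(1−f) ≈ 6.239 μg/mL.
Regimen B: f = (1/2)^(2/4) ≈ 0.7071; Cmin,ss = (1404/173)·f/(1−f) ≈ 19.592 μg/mL.
Difference ≈ 6.239 − 19.592 ≈ -13.353 μg/mL.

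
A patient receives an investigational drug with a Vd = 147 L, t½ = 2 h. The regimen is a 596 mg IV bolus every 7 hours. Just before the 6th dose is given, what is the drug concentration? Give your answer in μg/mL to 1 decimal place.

0.4 μg/mL

f = (1/2)^(τ/t½) = (1/2)^(7/2) ≈ 0.0884.
C₀ = D/Vd = 596/147 ≈ 4.054 μg/mL.
Before the 6th dose, 5 doses have been given. Superposition: Cmin = C₀·(f + f² + … + f^5).
≈ 4.054 × (0.0884 + 0.0078 + 0.0007 + 0.0001 + 0.0000) ≈ 4.054 × 0.0970 ≈ 0.393 μg/mL.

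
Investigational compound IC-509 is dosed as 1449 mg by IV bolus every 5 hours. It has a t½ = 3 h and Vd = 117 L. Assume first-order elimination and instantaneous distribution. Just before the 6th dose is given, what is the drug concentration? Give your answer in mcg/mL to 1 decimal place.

f = (1/2)^(τ/t½) = (1/2)^(5/3) ≈ 0.3150.
C₀ = D/Vd = 1449/117 ≈ 12.385 mcg/mL.
Before the 6th dose, 5 doses have been given. Superposition: Cmin = C₀·(f + f² + … + f^5).
≈ 12.385 × (0.3150 + 0.0992 + 0.0313 + 0.0098 + 0.0031) ≈ 12.385 × 0.4584 ≈ 5.677 mcg/mL.

5.7 mcg/mL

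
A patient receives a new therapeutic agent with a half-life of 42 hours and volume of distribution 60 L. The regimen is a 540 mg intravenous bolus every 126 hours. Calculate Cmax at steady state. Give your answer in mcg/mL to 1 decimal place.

The dosing interval is 3 half-lives, so f = 2^(−3) = 0.125.
Accumulation ratio R = 1/(1 − f) = 1/0.875 = 8/7.
Single-dose peak C₀ = D/Vd = 540/60 = 9 mcg/mL.
Steady-state peak Cmax,ss = C₀·R = 9 × 8/7 ≈ 10.286 mcg/mL.

10.3 mcg/mL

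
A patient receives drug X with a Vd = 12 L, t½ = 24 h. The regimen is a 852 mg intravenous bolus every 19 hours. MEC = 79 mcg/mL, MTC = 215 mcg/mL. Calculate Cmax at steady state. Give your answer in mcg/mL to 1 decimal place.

Over one 19-h interval, 19/24 ≈ 0.79167 half-lives elapse, leaving f ≈ 0.5777 of each dose.
At steady state, accumulation factor R = 1/(1 − e^(−kτ)) ≈ 2.3680.
Single-dose peak C₀ = D/Vd = 852/12 ≈ 71.000 mcg/mL.
Steady-state peak Cmax,ss = C₀·R ≈ 71.000 × 2.3680 ≈ 168.128 mcg/mL.
Peak 168.1 mcg/mL vs MTC 215 mcg/mL: below toxic threshold.

168.1 mcg/mL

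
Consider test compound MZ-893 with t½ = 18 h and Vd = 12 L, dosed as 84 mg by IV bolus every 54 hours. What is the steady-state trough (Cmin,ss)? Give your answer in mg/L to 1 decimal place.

τ = 54 h = 3 half-lives, so f = (1/2)^3 = 0.125.
At steady state, R = 1/(1 − 0.125) = 8/7.
Single-dose peak C₀ = D/Vd = 84/12 = 7 mg/L.
Steady-state peak Cmax,ss = C₀·R = 7 × 8/7 ≈ 8.000 mg/L.
Steady-state trough Cmin,ss = Cmax,ss·f ≈ 8.000 × 0.125 ≈ 1.000 mg/L.

1.0 mg/L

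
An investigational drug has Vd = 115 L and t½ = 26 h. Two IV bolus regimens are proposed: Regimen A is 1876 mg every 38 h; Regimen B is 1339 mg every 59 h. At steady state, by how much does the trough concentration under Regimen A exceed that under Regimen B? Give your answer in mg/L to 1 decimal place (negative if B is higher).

6.3 mg/L

Regimen A: f = (1/2)^(38/26) ≈ 0.3631; Cmin,ss = (1876/115)·f/(1−f) ≈ 9.300 mg/L.
Regimen B: f = (1/2)^(59/26) ≈ 0.2074; Cmin,ss = (1339/115)·f/(1−f) ≈ 3.047 mg/L.
Difference ≈ 9.300 − 3.047 ≈ 6.253 mg/L.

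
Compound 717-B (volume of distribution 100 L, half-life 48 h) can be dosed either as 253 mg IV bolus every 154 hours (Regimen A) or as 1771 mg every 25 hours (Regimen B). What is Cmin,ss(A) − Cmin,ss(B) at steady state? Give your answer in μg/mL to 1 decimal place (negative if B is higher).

-40.4 μg/mL

Regimen A: f = (1/2)^(154/48) ≈ 0.1082; Cmin,ss = (253/100)·f/(1−f) ≈ 0.307 μg/mL.
Regimen B: f = (1/2)^(25/48) ≈ 0.6970; Cmin,ss = (1771/100)·f/(1−f) ≈ 40.739 μg/mL.
Difference ≈ 0.307 − 40.739 ≈ -40.432 μg/mL.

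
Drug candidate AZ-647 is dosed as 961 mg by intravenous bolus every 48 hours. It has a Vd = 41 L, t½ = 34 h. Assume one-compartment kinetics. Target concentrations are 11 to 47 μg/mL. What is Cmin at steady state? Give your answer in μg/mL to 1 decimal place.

14.1 μg/mL

τ/t½ = 48/34 ≈ 1.4118, so fraction remaining f = (1/2)^(48/34) ≈ 0.3759.
Accumulation ratio R = 1/(1 − f) ≈ 1/0.6241 ≈ 1.6023.
Each bolus raises the concentration by D/Vd = 961/41 ≈ 23.439 μg/mL.
Steady-state peak Cmax,ss = C₀·R ≈ 23.439 × 1.6023 ≈ 37.556 μg/mL.
One interval later, Cmin,ss = Cmax,ss·e^(−kτ) ≈ 37.556 × 0.3759 ≈ 14.117 μg/mL.
Trough 14.1 μg/mL vs MEC 11 μg/mL: adequate.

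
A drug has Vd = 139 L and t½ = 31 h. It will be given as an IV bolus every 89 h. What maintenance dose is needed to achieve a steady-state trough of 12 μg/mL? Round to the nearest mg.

τ/t½ = 89/31 ≈ 2.871, so f = (1/2)^(89/31) ≈ 0.136695.
Cmin,ss = (D/Vd)·f/(1−f), so D = Cmin,ss·Vd·(1−f)/f.
D = 12 × 139 × (1−f)/f ≈ 12 × 139 × 6.31556 ≈ 10534.35 mg.

10534 mg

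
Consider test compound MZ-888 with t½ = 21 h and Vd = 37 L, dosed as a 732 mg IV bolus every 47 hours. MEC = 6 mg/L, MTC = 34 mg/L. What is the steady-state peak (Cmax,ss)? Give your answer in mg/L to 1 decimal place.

Over one 47-h interval, 47/21 ≈ 2.2381 half-lives elapse, leaving f ≈ 0.2120 of each dose.
Accumulation ratio R = 1/(1 − f) ≈ 1/0.7880 ≈ 1.2690.
Each bolus raises the concentration by D/Vd = 732/37 ≈ 19.784 mg/L.
Cmax,ss = C₀/(1 − f) ≈ 19.784/0.7880 ≈ 25.107 mg/L.
Peak 25.1 mg/L vs MTC 34 mg/L: below toxic threshold.

25.1 mg/L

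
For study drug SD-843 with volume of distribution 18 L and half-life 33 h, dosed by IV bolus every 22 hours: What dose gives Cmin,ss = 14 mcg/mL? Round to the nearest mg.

τ/t½ = 22/33 ≈ 0.66667, so f = (1/2)^(22/33) ≈ 0.629961.
Cmin,ss = (D/Vd)·f/(1−f), so D = Cmin,ss·Vd·(1−f)/f.
D = 14 × 18 × (1−f)/f ≈ 14 × 18 × 0.58740 ≈ 148.02 mg.

148 mg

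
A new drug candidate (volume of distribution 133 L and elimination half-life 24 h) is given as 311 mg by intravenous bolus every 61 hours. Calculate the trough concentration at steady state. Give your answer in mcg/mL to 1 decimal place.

0.5 mcg/mL

Over one 61-h interval, 61/24 ≈ 2.5417 half-lives elapse, leaving f ≈ 0.1717 of each dose.
At steady state, accumulation factor R = 1/(1 − e^(−kτ)) ≈ 1.2073.
Single-dose peak C₀ = D/Vd = 311/133 ≈ 2.338 mcg/mL.
Cmax,ss = C₀/(1 − f) ≈ 2.338/0.8283 ≈ 2.823 mcg/mL.
Steady-state trough Cmin,ss = Cmax,ss·f ≈ 2.823 × 0.1717 ≈ 0.485 mcg/mL.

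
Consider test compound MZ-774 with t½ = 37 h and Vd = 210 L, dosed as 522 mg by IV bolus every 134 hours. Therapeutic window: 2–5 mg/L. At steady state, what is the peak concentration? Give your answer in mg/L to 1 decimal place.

2.7 mg/L

k = ln2/t½ = ln2/37 ≈ 0.018734 h⁻¹; fraction remaining f = e^(−kτ) = e^(−0.018734×134) ≈ 0.0812.
At steady state, accumulation factor R = 1/(1 − e^(−kτ)) ≈ 1.0884.
Each bolus raises the concentration by D/Vd = 522/210 ≈ 2.486 mg/L.
Steady-state peak Cmax,ss = C₀·R ≈ 2.486 × 1.0884 ≈ 2.706 mg/L.
Peak 2.7 mg/L vs MTC 5 mg/L: below toxic threshold.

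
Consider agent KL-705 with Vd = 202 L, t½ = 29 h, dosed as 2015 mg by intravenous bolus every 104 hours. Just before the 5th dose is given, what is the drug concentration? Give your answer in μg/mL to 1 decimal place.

0.9 μg/mL

f = (1/2)^(τ/t½) = (1/2)^(104/29) ≈ 0.0833.
C₀ = D/Vd = 2015/202 ≈ 9.975 μg/mL.
Before the 5th dose, 4 doses have been given. Superposition: Cmin = C₀·(f + f² + … + f^4).
≈ 9.975 × (0.0833 + 0.0069 + 0.0006 + 0.0000) ≈ 9.975 × 0.0908 ≈ 0.906 μg/mL.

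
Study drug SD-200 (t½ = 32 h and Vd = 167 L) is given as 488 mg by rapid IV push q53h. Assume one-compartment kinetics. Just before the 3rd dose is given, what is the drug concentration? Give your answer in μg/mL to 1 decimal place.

1.2 μg/mL

f = (1/2)^(τ/t½) = (1/2)^(53/32) ≈ 0.3173.
C₀ = D/Vd = 488/167 ≈ 2.922 μg/mL.
Before the 3rd dose, 2 doses have been given. Superposition: Cmin = C₀·(f + f²).
≈ 2.922 × (0.3173 + 0.1007) ≈ 2.922 × 0.4180 ≈ 1.221 μg/mL.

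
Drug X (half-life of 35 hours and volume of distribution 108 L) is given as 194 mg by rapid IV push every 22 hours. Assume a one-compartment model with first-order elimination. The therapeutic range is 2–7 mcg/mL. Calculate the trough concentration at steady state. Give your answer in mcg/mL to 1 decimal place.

τ/t½ = 22/35 ≈ 0.62857, so fraction remaining f = (1/2)^(22/35) ≈ 0.6468.
At steady state, accumulation factor R = 1/(1 − e^(−kτ)) ≈ 2.8313.
Single-dose peak C₀ = D/Vd = 194/108 ≈ 1.796 mcg/mL.
Steady-state peak Cmax,ss = C₀·R ≈ 1.796 × 2.8313 ≈ 5.085 mcg/mL.
Steady-state trough Cmin,ss = Cmax,ss·f ≈ 5.085 × 0.6468 ≈ 3.289 mcg/mL.
Trough 3.3 mcg/mL vs MEC 2 mcg/mL: adequate.

3.3 mcg/mL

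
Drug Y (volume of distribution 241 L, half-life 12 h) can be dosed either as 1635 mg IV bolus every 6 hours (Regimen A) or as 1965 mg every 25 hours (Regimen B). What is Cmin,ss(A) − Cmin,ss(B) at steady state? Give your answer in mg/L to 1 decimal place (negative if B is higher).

13.9 mg/L

Regimen A: f = (1/2)^(6/12) ≈ 0.7071; Cmin,ss = (1635/241)·f/(1−f) ≈ 16.378 mg/L.
Regimen B: f = (1/2)^(25/12) ≈ 0.2360; Cmin,ss = (1965/241)·f/(1−f) ≈ 2.519 mg/L.
Difference ≈ 16.378 − 2.519 ≈ 13.859 mg/L.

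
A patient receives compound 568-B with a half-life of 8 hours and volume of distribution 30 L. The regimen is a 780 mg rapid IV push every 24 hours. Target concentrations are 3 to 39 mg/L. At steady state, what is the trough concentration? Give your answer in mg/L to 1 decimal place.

τ = 24 h = 3 half-lives, so f = (1/2)^3 = 0.125.
At steady state, R = 1/(1 − 0.125) = 8/7.
Single-dose peak C₀ = D/Vd = 780/30 = 26 mg/L.
Steady-state peak Cmax,ss = C₀·R = 26 × 8/7 ≈ 29.714 mg/L.
Steady-state trough Cmin,ss = Cmax,ss·f ≈ 29.714 × 0.125 ≈ 3.714 mg/L.
Trough 3.7 mg/L vs MEC 3 mg/L: adequate.

3.7 mg/L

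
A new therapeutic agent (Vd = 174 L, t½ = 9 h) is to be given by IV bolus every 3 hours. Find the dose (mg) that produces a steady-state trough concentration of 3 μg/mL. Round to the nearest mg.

τ/t½ = 3/9 ≈ 0.33333, so f = (1/2)^(3/9) ≈ 0.793701.
Cmin,ss = (D/Vd)·f/(1−f), so D = Cmin,ss·Vd·(1−f)/f.
D = 3 × 174 × (1−f)/f ≈ 3 × 174 × 0.25992 ≈ 135.68 mg.

136 mg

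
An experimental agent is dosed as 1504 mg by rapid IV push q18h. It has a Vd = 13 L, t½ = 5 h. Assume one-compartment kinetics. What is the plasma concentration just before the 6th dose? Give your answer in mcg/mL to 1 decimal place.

f = (1/2)^(τ/t½) = (1/2)^(18/5) ≈ 0.0825.
C₀ = D/Vd = 1504/13 ≈ 115.692 mcg/mL.
Before the 6th dose, 5 doses have been given. Superposition: Cmin = C₀·(f + f² + … + f^5).
≈ 115.692 × (0.0825 + 0.0068 + 0.0006 + 0.0000 + 0.0000) ≈ 115.692 × 0.0899 ≈ 10.401 mcg/mL.

10.4 mcg/mL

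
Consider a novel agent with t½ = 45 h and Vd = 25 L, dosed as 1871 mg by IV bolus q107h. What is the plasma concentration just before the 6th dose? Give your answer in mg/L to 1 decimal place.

17.8 mg/L

f = (1/2)^(τ/t½) = (1/2)^(107/45) ≈ 0.1924.
C₀ = D/Vd = 1871/25 ≈ 74.840 mg/L.
Before the 6th dose, 5 doses have been given. Superposition: Cmin = C₀·(f + f² + … + f^5).
≈ 74.840 × (0.1924 + 0.0370 + 0.0071 + 0.0014 + 0.0003) ≈ 74.840 × 0.2382 ≈ 17.827 mg/L.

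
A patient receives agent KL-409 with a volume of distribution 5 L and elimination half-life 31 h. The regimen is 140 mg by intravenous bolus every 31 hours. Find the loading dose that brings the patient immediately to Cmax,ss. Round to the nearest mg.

280 mg

f = (1/2)^(31/31) ≈ 0.500000; accumulation ratio R = 1/(1−f) ≈ 2.00000.
Loading dose to hit Cmax,ss on first dose: D_load = D_maint·R ≈ 140 × 2.00000 ≈ 280.00 mg.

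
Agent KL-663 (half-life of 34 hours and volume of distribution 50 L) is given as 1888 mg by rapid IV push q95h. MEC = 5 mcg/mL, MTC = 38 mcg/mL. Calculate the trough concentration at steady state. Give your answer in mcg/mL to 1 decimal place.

6.4 mcg/mL

k = ln2/t½ = ln2/34 ≈ 0.020387 h⁻¹; fraction remaining f = e^(−kτ) = e^(−0.020387×95) ≈ 0.1442.
At steady state, accumulation factor R = 1/(1 − e^(−kτ)) ≈ 1.1685.
Single-dose peak C₀ = D/Vd = 1888/50 ≈ 37.760 mcg/mL.
Cmax,ss = C₀/(1 − f) ≈ 37.760/0.8558 ≈ 44.122 mcg/mL.
Steady-state trough Cmin,ss = Cmax,ss·f ≈ 44.122 × 0.1442 ≈ 6.362 mcg/mL.
Trough 6.4 mcg/mL vs MEC 5 mcg/mL: adequate.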